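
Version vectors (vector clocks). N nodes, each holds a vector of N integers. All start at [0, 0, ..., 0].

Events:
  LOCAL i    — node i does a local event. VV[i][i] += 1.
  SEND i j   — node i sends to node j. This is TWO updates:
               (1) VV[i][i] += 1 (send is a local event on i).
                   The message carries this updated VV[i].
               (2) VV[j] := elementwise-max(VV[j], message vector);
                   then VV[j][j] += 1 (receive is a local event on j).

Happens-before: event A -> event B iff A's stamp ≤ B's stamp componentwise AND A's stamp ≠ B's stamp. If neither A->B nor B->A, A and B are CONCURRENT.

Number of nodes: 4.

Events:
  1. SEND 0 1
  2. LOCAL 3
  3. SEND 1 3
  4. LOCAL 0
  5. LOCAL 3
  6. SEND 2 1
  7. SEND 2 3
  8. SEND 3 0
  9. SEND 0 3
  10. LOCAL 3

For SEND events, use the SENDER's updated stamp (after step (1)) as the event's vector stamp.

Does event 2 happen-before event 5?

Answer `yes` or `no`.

Initial: VV[0]=[0, 0, 0, 0]
Initial: VV[1]=[0, 0, 0, 0]
Initial: VV[2]=[0, 0, 0, 0]
Initial: VV[3]=[0, 0, 0, 0]
Event 1: SEND 0->1: VV[0][0]++ -> VV[0]=[1, 0, 0, 0], msg_vec=[1, 0, 0, 0]; VV[1]=max(VV[1],msg_vec) then VV[1][1]++ -> VV[1]=[1, 1, 0, 0]
Event 2: LOCAL 3: VV[3][3]++ -> VV[3]=[0, 0, 0, 1]
Event 3: SEND 1->3: VV[1][1]++ -> VV[1]=[1, 2, 0, 0], msg_vec=[1, 2, 0, 0]; VV[3]=max(VV[3],msg_vec) then VV[3][3]++ -> VV[3]=[1, 2, 0, 2]
Event 4: LOCAL 0: VV[0][0]++ -> VV[0]=[2, 0, 0, 0]
Event 5: LOCAL 3: VV[3][3]++ -> VV[3]=[1, 2, 0, 3]
Event 6: SEND 2->1: VV[2][2]++ -> VV[2]=[0, 0, 1, 0], msg_vec=[0, 0, 1, 0]; VV[1]=max(VV[1],msg_vec) then VV[1][1]++ -> VV[1]=[1, 3, 1, 0]
Event 7: SEND 2->3: VV[2][2]++ -> VV[2]=[0, 0, 2, 0], msg_vec=[0, 0, 2, 0]; VV[3]=max(VV[3],msg_vec) then VV[3][3]++ -> VV[3]=[1, 2, 2, 4]
Event 8: SEND 3->0: VV[3][3]++ -> VV[3]=[1, 2, 2, 5], msg_vec=[1, 2, 2, 5]; VV[0]=max(VV[0],msg_vec) then VV[0][0]++ -> VV[0]=[3, 2, 2, 5]
Event 9: SEND 0->3: VV[0][0]++ -> VV[0]=[4, 2, 2, 5], msg_vec=[4, 2, 2, 5]; VV[3]=max(VV[3],msg_vec) then VV[3][3]++ -> VV[3]=[4, 2, 2, 6]
Event 10: LOCAL 3: VV[3][3]++ -> VV[3]=[4, 2, 2, 7]
Event 2 stamp: [0, 0, 0, 1]
Event 5 stamp: [1, 2, 0, 3]
[0, 0, 0, 1] <= [1, 2, 0, 3]? True. Equal? False. Happens-before: True

Answer: yes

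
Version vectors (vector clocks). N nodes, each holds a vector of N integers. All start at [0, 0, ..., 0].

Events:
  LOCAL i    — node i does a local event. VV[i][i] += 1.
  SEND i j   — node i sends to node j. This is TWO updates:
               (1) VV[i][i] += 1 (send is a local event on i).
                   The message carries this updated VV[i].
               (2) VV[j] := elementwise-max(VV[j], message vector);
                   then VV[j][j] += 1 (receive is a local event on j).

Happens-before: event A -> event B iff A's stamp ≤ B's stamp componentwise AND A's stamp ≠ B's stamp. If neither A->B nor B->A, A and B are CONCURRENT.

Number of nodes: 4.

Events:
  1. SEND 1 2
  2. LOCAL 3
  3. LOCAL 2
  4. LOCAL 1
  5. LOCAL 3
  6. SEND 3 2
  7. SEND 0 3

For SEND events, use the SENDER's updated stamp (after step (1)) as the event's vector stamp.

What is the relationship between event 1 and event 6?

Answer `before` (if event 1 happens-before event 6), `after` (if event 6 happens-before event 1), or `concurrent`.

Answer: concurrent

Derivation:
Initial: VV[0]=[0, 0, 0, 0]
Initial: VV[1]=[0, 0, 0, 0]
Initial: VV[2]=[0, 0, 0, 0]
Initial: VV[3]=[0, 0, 0, 0]
Event 1: SEND 1->2: VV[1][1]++ -> VV[1]=[0, 1, 0, 0], msg_vec=[0, 1, 0, 0]; VV[2]=max(VV[2],msg_vec) then VV[2][2]++ -> VV[2]=[0, 1, 1, 0]
Event 2: LOCAL 3: VV[3][3]++ -> VV[3]=[0, 0, 0, 1]
Event 3: LOCAL 2: VV[2][2]++ -> VV[2]=[0, 1, 2, 0]
Event 4: LOCAL 1: VV[1][1]++ -> VV[1]=[0, 2, 0, 0]
Event 5: LOCAL 3: VV[3][3]++ -> VV[3]=[0, 0, 0, 2]
Event 6: SEND 3->2: VV[3][3]++ -> VV[3]=[0, 0, 0, 3], msg_vec=[0, 0, 0, 3]; VV[2]=max(VV[2],msg_vec) then VV[2][2]++ -> VV[2]=[0, 1, 3, 3]
Event 7: SEND 0->3: VV[0][0]++ -> VV[0]=[1, 0, 0, 0], msg_vec=[1, 0, 0, 0]; VV[3]=max(VV[3],msg_vec) then VV[3][3]++ -> VV[3]=[1, 0, 0, 4]
Event 1 stamp: [0, 1, 0, 0]
Event 6 stamp: [0, 0, 0, 3]
[0, 1, 0, 0] <= [0, 0, 0, 3]? False
[0, 0, 0, 3] <= [0, 1, 0, 0]? False
Relation: concurrent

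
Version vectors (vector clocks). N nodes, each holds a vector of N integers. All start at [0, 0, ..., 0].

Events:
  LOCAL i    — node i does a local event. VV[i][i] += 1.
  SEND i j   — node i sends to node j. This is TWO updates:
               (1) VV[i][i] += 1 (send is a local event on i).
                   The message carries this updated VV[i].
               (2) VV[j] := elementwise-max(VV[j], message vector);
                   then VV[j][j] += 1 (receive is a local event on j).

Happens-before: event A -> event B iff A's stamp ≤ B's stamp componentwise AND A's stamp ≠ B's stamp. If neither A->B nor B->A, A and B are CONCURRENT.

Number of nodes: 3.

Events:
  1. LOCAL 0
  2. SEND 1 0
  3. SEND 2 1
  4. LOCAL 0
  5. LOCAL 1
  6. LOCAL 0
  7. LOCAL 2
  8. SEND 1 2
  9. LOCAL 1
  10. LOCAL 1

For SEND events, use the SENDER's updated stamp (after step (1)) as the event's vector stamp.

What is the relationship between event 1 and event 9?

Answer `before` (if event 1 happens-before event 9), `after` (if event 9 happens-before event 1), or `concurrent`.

Answer: concurrent

Derivation:
Initial: VV[0]=[0, 0, 0]
Initial: VV[1]=[0, 0, 0]
Initial: VV[2]=[0, 0, 0]
Event 1: LOCAL 0: VV[0][0]++ -> VV[0]=[1, 0, 0]
Event 2: SEND 1->0: VV[1][1]++ -> VV[1]=[0, 1, 0], msg_vec=[0, 1, 0]; VV[0]=max(VV[0],msg_vec) then VV[0][0]++ -> VV[0]=[2, 1, 0]
Event 3: SEND 2->1: VV[2][2]++ -> VV[2]=[0, 0, 1], msg_vec=[0, 0, 1]; VV[1]=max(VV[1],msg_vec) then VV[1][1]++ -> VV[1]=[0, 2, 1]
Event 4: LOCAL 0: VV[0][0]++ -> VV[0]=[3, 1, 0]
Event 5: LOCAL 1: VV[1][1]++ -> VV[1]=[0, 3, 1]
Event 6: LOCAL 0: VV[0][0]++ -> VV[0]=[4, 1, 0]
Event 7: LOCAL 2: VV[2][2]++ -> VV[2]=[0, 0, 2]
Event 8: SEND 1->2: VV[1][1]++ -> VV[1]=[0, 4, 1], msg_vec=[0, 4, 1]; VV[2]=max(VV[2],msg_vec) then VV[2][2]++ -> VV[2]=[0, 4, 3]
Event 9: LOCAL 1: VV[1][1]++ -> VV[1]=[0, 5, 1]
Event 10: LOCAL 1: VV[1][1]++ -> VV[1]=[0, 6, 1]
Event 1 stamp: [1, 0, 0]
Event 9 stamp: [0, 5, 1]
[1, 0, 0] <= [0, 5, 1]? False
[0, 5, 1] <= [1, 0, 0]? False
Relation: concurrent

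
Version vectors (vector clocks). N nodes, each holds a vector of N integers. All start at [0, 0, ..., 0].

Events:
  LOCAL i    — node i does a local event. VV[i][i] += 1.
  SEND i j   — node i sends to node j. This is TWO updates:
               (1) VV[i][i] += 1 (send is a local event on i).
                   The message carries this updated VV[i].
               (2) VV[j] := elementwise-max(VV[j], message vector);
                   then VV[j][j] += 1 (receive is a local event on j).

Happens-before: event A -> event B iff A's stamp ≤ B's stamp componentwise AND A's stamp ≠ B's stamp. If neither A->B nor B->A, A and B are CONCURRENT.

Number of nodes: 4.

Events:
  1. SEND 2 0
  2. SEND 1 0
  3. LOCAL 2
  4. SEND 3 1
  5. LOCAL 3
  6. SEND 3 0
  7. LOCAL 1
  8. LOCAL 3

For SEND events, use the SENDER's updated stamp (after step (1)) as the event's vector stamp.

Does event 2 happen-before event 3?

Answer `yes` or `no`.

Initial: VV[0]=[0, 0, 0, 0]
Initial: VV[1]=[0, 0, 0, 0]
Initial: VV[2]=[0, 0, 0, 0]
Initial: VV[3]=[0, 0, 0, 0]
Event 1: SEND 2->0: VV[2][2]++ -> VV[2]=[0, 0, 1, 0], msg_vec=[0, 0, 1, 0]; VV[0]=max(VV[0],msg_vec) then VV[0][0]++ -> VV[0]=[1, 0, 1, 0]
Event 2: SEND 1->0: VV[1][1]++ -> VV[1]=[0, 1, 0, 0], msg_vec=[0, 1, 0, 0]; VV[0]=max(VV[0],msg_vec) then VV[0][0]++ -> VV[0]=[2, 1, 1, 0]
Event 3: LOCAL 2: VV[2][2]++ -> VV[2]=[0, 0, 2, 0]
Event 4: SEND 3->1: VV[3][3]++ -> VV[3]=[0, 0, 0, 1], msg_vec=[0, 0, 0, 1]; VV[1]=max(VV[1],msg_vec) then VV[1][1]++ -> VV[1]=[0, 2, 0, 1]
Event 5: LOCAL 3: VV[3][3]++ -> VV[3]=[0, 0, 0, 2]
Event 6: SEND 3->0: VV[3][3]++ -> VV[3]=[0, 0, 0, 3], msg_vec=[0, 0, 0, 3]; VV[0]=max(VV[0],msg_vec) then VV[0][0]++ -> VV[0]=[3, 1, 1, 3]
Event 7: LOCAL 1: VV[1][1]++ -> VV[1]=[0, 3, 0, 1]
Event 8: LOCAL 3: VV[3][3]++ -> VV[3]=[0, 0, 0, 4]
Event 2 stamp: [0, 1, 0, 0]
Event 3 stamp: [0, 0, 2, 0]
[0, 1, 0, 0] <= [0, 0, 2, 0]? False. Equal? False. Happens-before: False

Answer: no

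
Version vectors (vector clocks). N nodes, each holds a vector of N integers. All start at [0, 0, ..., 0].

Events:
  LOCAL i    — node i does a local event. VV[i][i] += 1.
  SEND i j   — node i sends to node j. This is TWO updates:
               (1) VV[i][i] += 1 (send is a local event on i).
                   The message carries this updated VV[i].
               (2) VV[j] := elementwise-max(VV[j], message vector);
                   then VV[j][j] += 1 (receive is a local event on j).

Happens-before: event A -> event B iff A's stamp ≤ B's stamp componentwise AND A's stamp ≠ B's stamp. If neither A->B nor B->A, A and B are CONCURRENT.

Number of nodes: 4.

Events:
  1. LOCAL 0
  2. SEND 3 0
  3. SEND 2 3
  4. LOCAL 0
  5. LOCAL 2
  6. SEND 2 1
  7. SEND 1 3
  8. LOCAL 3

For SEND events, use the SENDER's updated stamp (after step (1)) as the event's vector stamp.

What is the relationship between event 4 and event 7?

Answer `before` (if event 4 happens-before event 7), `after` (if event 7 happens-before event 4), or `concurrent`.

Initial: VV[0]=[0, 0, 0, 0]
Initial: VV[1]=[0, 0, 0, 0]
Initial: VV[2]=[0, 0, 0, 0]
Initial: VV[3]=[0, 0, 0, 0]
Event 1: LOCAL 0: VV[0][0]++ -> VV[0]=[1, 0, 0, 0]
Event 2: SEND 3->0: VV[3][3]++ -> VV[3]=[0, 0, 0, 1], msg_vec=[0, 0, 0, 1]; VV[0]=max(VV[0],msg_vec) then VV[0][0]++ -> VV[0]=[2, 0, 0, 1]
Event 3: SEND 2->3: VV[2][2]++ -> VV[2]=[0, 0, 1, 0], msg_vec=[0, 0, 1, 0]; VV[3]=max(VV[3],msg_vec) then VV[3][3]++ -> VV[3]=[0, 0, 1, 2]
Event 4: LOCAL 0: VV[0][0]++ -> VV[0]=[3, 0, 0, 1]
Event 5: LOCAL 2: VV[2][2]++ -> VV[2]=[0, 0, 2, 0]
Event 6: SEND 2->1: VV[2][2]++ -> VV[2]=[0, 0, 3, 0], msg_vec=[0, 0, 3, 0]; VV[1]=max(VV[1],msg_vec) then VV[1][1]++ -> VV[1]=[0, 1, 3, 0]
Event 7: SEND 1->3: VV[1][1]++ -> VV[1]=[0, 2, 3, 0], msg_vec=[0, 2, 3, 0]; VV[3]=max(VV[3],msg_vec) then VV[3][3]++ -> VV[3]=[0, 2, 3, 3]
Event 8: LOCAL 3: VV[3][3]++ -> VV[3]=[0, 2, 3, 4]
Event 4 stamp: [3, 0, 0, 1]
Event 7 stamp: [0, 2, 3, 0]
[3, 0, 0, 1] <= [0, 2, 3, 0]? False
[0, 2, 3, 0] <= [3, 0, 0, 1]? False
Relation: concurrent

Answer: concurrent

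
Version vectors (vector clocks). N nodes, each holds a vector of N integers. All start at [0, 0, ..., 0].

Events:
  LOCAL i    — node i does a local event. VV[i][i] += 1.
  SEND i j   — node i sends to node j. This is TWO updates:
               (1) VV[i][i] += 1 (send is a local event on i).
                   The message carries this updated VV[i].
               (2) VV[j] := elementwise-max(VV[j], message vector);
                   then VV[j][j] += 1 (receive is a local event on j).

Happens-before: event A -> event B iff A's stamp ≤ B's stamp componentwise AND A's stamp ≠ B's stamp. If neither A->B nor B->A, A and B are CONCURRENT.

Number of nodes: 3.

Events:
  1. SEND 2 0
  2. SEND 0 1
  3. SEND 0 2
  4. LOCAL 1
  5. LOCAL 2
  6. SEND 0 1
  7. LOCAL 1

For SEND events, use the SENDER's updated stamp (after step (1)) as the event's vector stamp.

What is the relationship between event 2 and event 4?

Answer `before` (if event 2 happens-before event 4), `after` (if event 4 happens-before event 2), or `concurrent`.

Answer: before

Derivation:
Initial: VV[0]=[0, 0, 0]
Initial: VV[1]=[0, 0, 0]
Initial: VV[2]=[0, 0, 0]
Event 1: SEND 2->0: VV[2][2]++ -> VV[2]=[0, 0, 1], msg_vec=[0, 0, 1]; VV[0]=max(VV[0],msg_vec) then VV[0][0]++ -> VV[0]=[1, 0, 1]
Event 2: SEND 0->1: VV[0][0]++ -> VV[0]=[2, 0, 1], msg_vec=[2, 0, 1]; VV[1]=max(VV[1],msg_vec) then VV[1][1]++ -> VV[1]=[2, 1, 1]
Event 3: SEND 0->2: VV[0][0]++ -> VV[0]=[3, 0, 1], msg_vec=[3, 0, 1]; VV[2]=max(VV[2],msg_vec) then VV[2][2]++ -> VV[2]=[3, 0, 2]
Event 4: LOCAL 1: VV[1][1]++ -> VV[1]=[2, 2, 1]
Event 5: LOCAL 2: VV[2][2]++ -> VV[2]=[3, 0, 3]
Event 6: SEND 0->1: VV[0][0]++ -> VV[0]=[4, 0, 1], msg_vec=[4, 0, 1]; VV[1]=max(VV[1],msg_vec) then VV[1][1]++ -> VV[1]=[4, 3, 1]
Event 7: LOCAL 1: VV[1][1]++ -> VV[1]=[4, 4, 1]
Event 2 stamp: [2, 0, 1]
Event 4 stamp: [2, 2, 1]
[2, 0, 1] <= [2, 2, 1]? True
[2, 2, 1] <= [2, 0, 1]? False
Relation: before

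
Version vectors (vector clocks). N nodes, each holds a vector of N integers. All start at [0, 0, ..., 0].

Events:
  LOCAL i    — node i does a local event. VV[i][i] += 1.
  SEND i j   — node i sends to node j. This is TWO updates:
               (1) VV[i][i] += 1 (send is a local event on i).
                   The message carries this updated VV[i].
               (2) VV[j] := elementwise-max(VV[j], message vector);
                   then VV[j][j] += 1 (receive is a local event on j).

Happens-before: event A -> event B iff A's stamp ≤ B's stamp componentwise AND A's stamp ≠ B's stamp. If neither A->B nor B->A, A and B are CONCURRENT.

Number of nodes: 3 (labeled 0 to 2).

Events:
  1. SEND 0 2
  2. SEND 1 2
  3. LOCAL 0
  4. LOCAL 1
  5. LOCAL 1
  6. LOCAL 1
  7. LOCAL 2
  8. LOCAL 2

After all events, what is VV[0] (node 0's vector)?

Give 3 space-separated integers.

Answer: 2 0 0

Derivation:
Initial: VV[0]=[0, 0, 0]
Initial: VV[1]=[0, 0, 0]
Initial: VV[2]=[0, 0, 0]
Event 1: SEND 0->2: VV[0][0]++ -> VV[0]=[1, 0, 0], msg_vec=[1, 0, 0]; VV[2]=max(VV[2],msg_vec) then VV[2][2]++ -> VV[2]=[1, 0, 1]
Event 2: SEND 1->2: VV[1][1]++ -> VV[1]=[0, 1, 0], msg_vec=[0, 1, 0]; VV[2]=max(VV[2],msg_vec) then VV[2][2]++ -> VV[2]=[1, 1, 2]
Event 3: LOCAL 0: VV[0][0]++ -> VV[0]=[2, 0, 0]
Event 4: LOCAL 1: VV[1][1]++ -> VV[1]=[0, 2, 0]
Event 5: LOCAL 1: VV[1][1]++ -> VV[1]=[0, 3, 0]
Event 6: LOCAL 1: VV[1][1]++ -> VV[1]=[0, 4, 0]
Event 7: LOCAL 2: VV[2][2]++ -> VV[2]=[1, 1, 3]
Event 8: LOCAL 2: VV[2][2]++ -> VV[2]=[1, 1, 4]
Final vectors: VV[0]=[2, 0, 0]; VV[1]=[0, 4, 0]; VV[2]=[1, 1, 4]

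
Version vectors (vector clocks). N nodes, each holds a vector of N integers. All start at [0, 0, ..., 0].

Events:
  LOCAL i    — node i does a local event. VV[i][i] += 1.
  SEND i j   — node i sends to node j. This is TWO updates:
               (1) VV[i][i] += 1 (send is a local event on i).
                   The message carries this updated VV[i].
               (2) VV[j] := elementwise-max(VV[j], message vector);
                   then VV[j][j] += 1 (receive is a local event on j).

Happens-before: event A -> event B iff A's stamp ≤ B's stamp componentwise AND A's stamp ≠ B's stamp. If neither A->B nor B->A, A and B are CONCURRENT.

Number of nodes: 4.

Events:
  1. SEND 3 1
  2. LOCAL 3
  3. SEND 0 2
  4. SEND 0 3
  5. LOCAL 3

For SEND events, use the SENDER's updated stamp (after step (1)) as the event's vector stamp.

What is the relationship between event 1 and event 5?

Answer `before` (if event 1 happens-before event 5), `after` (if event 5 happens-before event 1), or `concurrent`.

Answer: before

Derivation:
Initial: VV[0]=[0, 0, 0, 0]
Initial: VV[1]=[0, 0, 0, 0]
Initial: VV[2]=[0, 0, 0, 0]
Initial: VV[3]=[0, 0, 0, 0]
Event 1: SEND 3->1: VV[3][3]++ -> VV[3]=[0, 0, 0, 1], msg_vec=[0, 0, 0, 1]; VV[1]=max(VV[1],msg_vec) then VV[1][1]++ -> VV[1]=[0, 1, 0, 1]
Event 2: LOCAL 3: VV[3][3]++ -> VV[3]=[0, 0, 0, 2]
Event 3: SEND 0->2: VV[0][0]++ -> VV[0]=[1, 0, 0, 0], msg_vec=[1, 0, 0, 0]; VV[2]=max(VV[2],msg_vec) then VV[2][2]++ -> VV[2]=[1, 0, 1, 0]
Event 4: SEND 0->3: VV[0][0]++ -> VV[0]=[2, 0, 0, 0], msg_vec=[2, 0, 0, 0]; VV[3]=max(VV[3],msg_vec) then VV[3][3]++ -> VV[3]=[2, 0, 0, 3]
Event 5: LOCAL 3: VV[3][3]++ -> VV[3]=[2, 0, 0, 4]
Event 1 stamp: [0, 0, 0, 1]
Event 5 stamp: [2, 0, 0, 4]
[0, 0, 0, 1] <= [2, 0, 0, 4]? True
[2, 0, 0, 4] <= [0, 0, 0, 1]? False
Relation: before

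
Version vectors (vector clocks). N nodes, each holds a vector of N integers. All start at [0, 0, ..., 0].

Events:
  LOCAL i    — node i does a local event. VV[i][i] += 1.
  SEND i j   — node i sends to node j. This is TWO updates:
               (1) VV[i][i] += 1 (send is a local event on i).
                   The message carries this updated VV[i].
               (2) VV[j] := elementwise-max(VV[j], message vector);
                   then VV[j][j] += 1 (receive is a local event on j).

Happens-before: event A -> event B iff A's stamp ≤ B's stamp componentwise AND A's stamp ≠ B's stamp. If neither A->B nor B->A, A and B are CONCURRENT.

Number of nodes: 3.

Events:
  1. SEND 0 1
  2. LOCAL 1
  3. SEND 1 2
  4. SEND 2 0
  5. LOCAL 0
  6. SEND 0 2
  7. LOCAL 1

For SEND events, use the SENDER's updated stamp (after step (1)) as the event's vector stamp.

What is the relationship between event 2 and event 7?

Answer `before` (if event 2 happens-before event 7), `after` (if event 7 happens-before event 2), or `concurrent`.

Answer: before

Derivation:
Initial: VV[0]=[0, 0, 0]
Initial: VV[1]=[0, 0, 0]
Initial: VV[2]=[0, 0, 0]
Event 1: SEND 0->1: VV[0][0]++ -> VV[0]=[1, 0, 0], msg_vec=[1, 0, 0]; VV[1]=max(VV[1],msg_vec) then VV[1][1]++ -> VV[1]=[1, 1, 0]
Event 2: LOCAL 1: VV[1][1]++ -> VV[1]=[1, 2, 0]
Event 3: SEND 1->2: VV[1][1]++ -> VV[1]=[1, 3, 0], msg_vec=[1, 3, 0]; VV[2]=max(VV[2],msg_vec) then VV[2][2]++ -> VV[2]=[1, 3, 1]
Event 4: SEND 2->0: VV[2][2]++ -> VV[2]=[1, 3, 2], msg_vec=[1, 3, 2]; VV[0]=max(VV[0],msg_vec) then VV[0][0]++ -> VV[0]=[2, 3, 2]
Event 5: LOCAL 0: VV[0][0]++ -> VV[0]=[3, 3, 2]
Event 6: SEND 0->2: VV[0][0]++ -> VV[0]=[4, 3, 2], msg_vec=[4, 3, 2]; VV[2]=max(VV[2],msg_vec) then VV[2][2]++ -> VV[2]=[4, 3, 3]
Event 7: LOCAL 1: VV[1][1]++ -> VV[1]=[1, 4, 0]
Event 2 stamp: [1, 2, 0]
Event 7 stamp: [1, 4, 0]
[1, 2, 0] <= [1, 4, 0]? True
[1, 4, 0] <= [1, 2, 0]? False
Relation: before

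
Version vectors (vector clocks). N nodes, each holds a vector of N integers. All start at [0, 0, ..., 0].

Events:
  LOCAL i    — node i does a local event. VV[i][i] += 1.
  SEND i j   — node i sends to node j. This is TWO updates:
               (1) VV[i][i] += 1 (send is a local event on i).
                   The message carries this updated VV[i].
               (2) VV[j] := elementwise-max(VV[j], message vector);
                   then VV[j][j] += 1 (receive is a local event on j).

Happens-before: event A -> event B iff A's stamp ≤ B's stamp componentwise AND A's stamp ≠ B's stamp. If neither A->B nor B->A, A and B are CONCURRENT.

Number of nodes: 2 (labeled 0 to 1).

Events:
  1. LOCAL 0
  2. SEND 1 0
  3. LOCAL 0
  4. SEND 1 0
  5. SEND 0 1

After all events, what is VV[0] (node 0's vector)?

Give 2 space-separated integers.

Initial: VV[0]=[0, 0]
Initial: VV[1]=[0, 0]
Event 1: LOCAL 0: VV[0][0]++ -> VV[0]=[1, 0]
Event 2: SEND 1->0: VV[1][1]++ -> VV[1]=[0, 1], msg_vec=[0, 1]; VV[0]=max(VV[0],msg_vec) then VV[0][0]++ -> VV[0]=[2, 1]
Event 3: LOCAL 0: VV[0][0]++ -> VV[0]=[3, 1]
Event 4: SEND 1->0: VV[1][1]++ -> VV[1]=[0, 2], msg_vec=[0, 2]; VV[0]=max(VV[0],msg_vec) then VV[0][0]++ -> VV[0]=[4, 2]
Event 5: SEND 0->1: VV[0][0]++ -> VV[0]=[5, 2], msg_vec=[5, 2]; VV[1]=max(VV[1],msg_vec) then VV[1][1]++ -> VV[1]=[5, 3]
Final vectors: VV[0]=[5, 2]; VV[1]=[5, 3]

Answer: 5 2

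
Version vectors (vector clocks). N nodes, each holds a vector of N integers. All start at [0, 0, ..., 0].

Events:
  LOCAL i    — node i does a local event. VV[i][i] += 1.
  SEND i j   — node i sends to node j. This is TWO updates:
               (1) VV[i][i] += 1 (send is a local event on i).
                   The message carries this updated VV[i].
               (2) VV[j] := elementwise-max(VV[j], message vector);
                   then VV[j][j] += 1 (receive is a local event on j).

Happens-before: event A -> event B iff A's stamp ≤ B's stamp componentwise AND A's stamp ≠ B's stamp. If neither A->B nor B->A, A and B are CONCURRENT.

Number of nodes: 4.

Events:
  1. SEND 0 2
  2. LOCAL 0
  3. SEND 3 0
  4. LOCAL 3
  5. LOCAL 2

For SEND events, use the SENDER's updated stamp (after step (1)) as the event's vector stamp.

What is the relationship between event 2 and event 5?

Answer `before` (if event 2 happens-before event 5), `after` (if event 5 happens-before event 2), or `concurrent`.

Answer: concurrent

Derivation:
Initial: VV[0]=[0, 0, 0, 0]
Initial: VV[1]=[0, 0, 0, 0]
Initial: VV[2]=[0, 0, 0, 0]
Initial: VV[3]=[0, 0, 0, 0]
Event 1: SEND 0->2: VV[0][0]++ -> VV[0]=[1, 0, 0, 0], msg_vec=[1, 0, 0, 0]; VV[2]=max(VV[2],msg_vec) then VV[2][2]++ -> VV[2]=[1, 0, 1, 0]
Event 2: LOCAL 0: VV[0][0]++ -> VV[0]=[2, 0, 0, 0]
Event 3: SEND 3->0: VV[3][3]++ -> VV[3]=[0, 0, 0, 1], msg_vec=[0, 0, 0, 1]; VV[0]=max(VV[0],msg_vec) then VV[0][0]++ -> VV[0]=[3, 0, 0, 1]
Event 4: LOCAL 3: VV[3][3]++ -> VV[3]=[0, 0, 0, 2]
Event 5: LOCAL 2: VV[2][2]++ -> VV[2]=[1, 0, 2, 0]
Event 2 stamp: [2, 0, 0, 0]
Event 5 stamp: [1, 0, 2, 0]
[2, 0, 0, 0] <= [1, 0, 2, 0]? False
[1, 0, 2, 0] <= [2, 0, 0, 0]? False
Relation: concurrent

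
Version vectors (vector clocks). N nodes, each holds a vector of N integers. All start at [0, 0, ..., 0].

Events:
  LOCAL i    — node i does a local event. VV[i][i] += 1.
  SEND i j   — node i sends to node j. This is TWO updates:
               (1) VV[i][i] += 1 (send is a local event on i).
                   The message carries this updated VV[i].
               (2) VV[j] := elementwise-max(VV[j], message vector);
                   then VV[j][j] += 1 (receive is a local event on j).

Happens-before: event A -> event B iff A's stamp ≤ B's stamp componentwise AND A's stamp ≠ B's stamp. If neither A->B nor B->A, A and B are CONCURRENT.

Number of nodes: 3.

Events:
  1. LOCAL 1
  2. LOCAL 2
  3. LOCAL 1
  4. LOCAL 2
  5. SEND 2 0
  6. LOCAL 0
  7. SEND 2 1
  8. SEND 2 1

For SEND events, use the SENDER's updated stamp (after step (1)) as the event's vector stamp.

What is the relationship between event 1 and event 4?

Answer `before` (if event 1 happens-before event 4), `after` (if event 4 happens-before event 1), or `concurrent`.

Initial: VV[0]=[0, 0, 0]
Initial: VV[1]=[0, 0, 0]
Initial: VV[2]=[0, 0, 0]
Event 1: LOCAL 1: VV[1][1]++ -> VV[1]=[0, 1, 0]
Event 2: LOCAL 2: VV[2][2]++ -> VV[2]=[0, 0, 1]
Event 3: LOCAL 1: VV[1][1]++ -> VV[1]=[0, 2, 0]
Event 4: LOCAL 2: VV[2][2]++ -> VV[2]=[0, 0, 2]
Event 5: SEND 2->0: VV[2][2]++ -> VV[2]=[0, 0, 3], msg_vec=[0, 0, 3]; VV[0]=max(VV[0],msg_vec) then VV[0][0]++ -> VV[0]=[1, 0, 3]
Event 6: LOCAL 0: VV[0][0]++ -> VV[0]=[2, 0, 3]
Event 7: SEND 2->1: VV[2][2]++ -> VV[2]=[0, 0, 4], msg_vec=[0, 0, 4]; VV[1]=max(VV[1],msg_vec) then VV[1][1]++ -> VV[1]=[0, 3, 4]
Event 8: SEND 2->1: VV[2][2]++ -> VV[2]=[0, 0, 5], msg_vec=[0, 0, 5]; VV[1]=max(VV[1],msg_vec) then VV[1][1]++ -> VV[1]=[0, 4, 5]
Event 1 stamp: [0, 1, 0]
Event 4 stamp: [0, 0, 2]
[0, 1, 0] <= [0, 0, 2]? False
[0, 0, 2] <= [0, 1, 0]? False
Relation: concurrent

Answer: concurrent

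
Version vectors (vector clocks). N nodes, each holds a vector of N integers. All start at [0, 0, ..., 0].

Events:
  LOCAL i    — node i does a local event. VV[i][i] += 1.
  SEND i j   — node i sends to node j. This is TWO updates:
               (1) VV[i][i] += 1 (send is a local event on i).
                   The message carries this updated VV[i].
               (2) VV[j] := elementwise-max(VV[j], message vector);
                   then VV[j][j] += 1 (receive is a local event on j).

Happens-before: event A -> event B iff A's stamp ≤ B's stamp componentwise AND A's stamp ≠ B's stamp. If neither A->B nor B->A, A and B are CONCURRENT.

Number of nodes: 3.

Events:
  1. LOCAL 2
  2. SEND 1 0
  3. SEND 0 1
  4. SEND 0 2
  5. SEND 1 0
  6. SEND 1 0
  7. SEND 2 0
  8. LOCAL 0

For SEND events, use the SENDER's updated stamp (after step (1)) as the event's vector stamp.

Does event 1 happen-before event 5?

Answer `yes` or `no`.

Initial: VV[0]=[0, 0, 0]
Initial: VV[1]=[0, 0, 0]
Initial: VV[2]=[0, 0, 0]
Event 1: LOCAL 2: VV[2][2]++ -> VV[2]=[0, 0, 1]
Event 2: SEND 1->0: VV[1][1]++ -> VV[1]=[0, 1, 0], msg_vec=[0, 1, 0]; VV[0]=max(VV[0],msg_vec) then VV[0][0]++ -> VV[0]=[1, 1, 0]
Event 3: SEND 0->1: VV[0][0]++ -> VV[0]=[2, 1, 0], msg_vec=[2, 1, 0]; VV[1]=max(VV[1],msg_vec) then VV[1][1]++ -> VV[1]=[2, 2, 0]
Event 4: SEND 0->2: VV[0][0]++ -> VV[0]=[3, 1, 0], msg_vec=[3, 1, 0]; VV[2]=max(VV[2],msg_vec) then VV[2][2]++ -> VV[2]=[3, 1, 2]
Event 5: SEND 1->0: VV[1][1]++ -> VV[1]=[2, 3, 0], msg_vec=[2, 3, 0]; VV[0]=max(VV[0],msg_vec) then VV[0][0]++ -> VV[0]=[4, 3, 0]
Event 6: SEND 1->0: VV[1][1]++ -> VV[1]=[2, 4, 0], msg_vec=[2, 4, 0]; VV[0]=max(VV[0],msg_vec) then VV[0][0]++ -> VV[0]=[5, 4, 0]
Event 7: SEND 2->0: VV[2][2]++ -> VV[2]=[3, 1, 3], msg_vec=[3, 1, 3]; VV[0]=max(VV[0],msg_vec) then VV[0][0]++ -> VV[0]=[6, 4, 3]
Event 8: LOCAL 0: VV[0][0]++ -> VV[0]=[7, 4, 3]
Event 1 stamp: [0, 0, 1]
Event 5 stamp: [2, 3, 0]
[0, 0, 1] <= [2, 3, 0]? False. Equal? False. Happens-before: False

Answer: no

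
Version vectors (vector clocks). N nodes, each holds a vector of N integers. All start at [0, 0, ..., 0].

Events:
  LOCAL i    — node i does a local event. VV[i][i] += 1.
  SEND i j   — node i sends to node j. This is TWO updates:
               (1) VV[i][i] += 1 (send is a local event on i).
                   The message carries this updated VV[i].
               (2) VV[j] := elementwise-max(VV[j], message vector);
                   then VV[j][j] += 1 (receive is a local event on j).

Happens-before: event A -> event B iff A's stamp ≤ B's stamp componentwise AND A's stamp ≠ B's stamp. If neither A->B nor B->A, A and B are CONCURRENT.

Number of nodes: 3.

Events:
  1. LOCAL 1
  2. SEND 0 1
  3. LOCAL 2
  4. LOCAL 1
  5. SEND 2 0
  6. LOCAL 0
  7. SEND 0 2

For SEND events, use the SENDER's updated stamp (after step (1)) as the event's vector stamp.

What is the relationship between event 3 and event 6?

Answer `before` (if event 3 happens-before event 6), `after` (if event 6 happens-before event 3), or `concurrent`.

Initial: VV[0]=[0, 0, 0]
Initial: VV[1]=[0, 0, 0]
Initial: VV[2]=[0, 0, 0]
Event 1: LOCAL 1: VV[1][1]++ -> VV[1]=[0, 1, 0]
Event 2: SEND 0->1: VV[0][0]++ -> VV[0]=[1, 0, 0], msg_vec=[1, 0, 0]; VV[1]=max(VV[1],msg_vec) then VV[1][1]++ -> VV[1]=[1, 2, 0]
Event 3: LOCAL 2: VV[2][2]++ -> VV[2]=[0, 0, 1]
Event 4: LOCAL 1: VV[1][1]++ -> VV[1]=[1, 3, 0]
Event 5: SEND 2->0: VV[2][2]++ -> VV[2]=[0, 0, 2], msg_vec=[0, 0, 2]; VV[0]=max(VV[0],msg_vec) then VV[0][0]++ -> VV[0]=[2, 0, 2]
Event 6: LOCAL 0: VV[0][0]++ -> VV[0]=[3, 0, 2]
Event 7: SEND 0->2: VV[0][0]++ -> VV[0]=[4, 0, 2], msg_vec=[4, 0, 2]; VV[2]=max(VV[2],msg_vec) then VV[2][2]++ -> VV[2]=[4, 0, 3]
Event 3 stamp: [0, 0, 1]
Event 6 stamp: [3, 0, 2]
[0, 0, 1] <= [3, 0, 2]? True
[3, 0, 2] <= [0, 0, 1]? False
Relation: before

Answer: before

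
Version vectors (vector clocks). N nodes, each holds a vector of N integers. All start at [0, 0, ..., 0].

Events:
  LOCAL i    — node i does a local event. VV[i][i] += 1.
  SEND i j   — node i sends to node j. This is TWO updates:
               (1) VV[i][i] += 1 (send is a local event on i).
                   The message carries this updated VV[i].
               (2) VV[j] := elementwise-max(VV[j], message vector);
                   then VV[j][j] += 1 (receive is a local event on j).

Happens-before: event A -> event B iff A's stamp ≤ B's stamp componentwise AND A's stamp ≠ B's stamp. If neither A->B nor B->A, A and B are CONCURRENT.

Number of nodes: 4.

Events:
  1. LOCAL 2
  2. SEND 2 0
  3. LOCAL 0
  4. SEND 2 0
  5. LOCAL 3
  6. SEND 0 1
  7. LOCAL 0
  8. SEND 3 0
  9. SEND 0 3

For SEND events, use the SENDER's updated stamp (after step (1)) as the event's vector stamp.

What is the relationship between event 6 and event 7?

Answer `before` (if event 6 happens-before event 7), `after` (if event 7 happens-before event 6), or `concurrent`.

Initial: VV[0]=[0, 0, 0, 0]
Initial: VV[1]=[0, 0, 0, 0]
Initial: VV[2]=[0, 0, 0, 0]
Initial: VV[3]=[0, 0, 0, 0]
Event 1: LOCAL 2: VV[2][2]++ -> VV[2]=[0, 0, 1, 0]
Event 2: SEND 2->0: VV[2][2]++ -> VV[2]=[0, 0, 2, 0], msg_vec=[0, 0, 2, 0]; VV[0]=max(VV[0],msg_vec) then VV[0][0]++ -> VV[0]=[1, 0, 2, 0]
Event 3: LOCAL 0: VV[0][0]++ -> VV[0]=[2, 0, 2, 0]
Event 4: SEND 2->0: VV[2][2]++ -> VV[2]=[0, 0, 3, 0], msg_vec=[0, 0, 3, 0]; VV[0]=max(VV[0],msg_vec) then VV[0][0]++ -> VV[0]=[3, 0, 3, 0]
Event 5: LOCAL 3: VV[3][3]++ -> VV[3]=[0, 0, 0, 1]
Event 6: SEND 0->1: VV[0][0]++ -> VV[0]=[4, 0, 3, 0], msg_vec=[4, 0, 3, 0]; VV[1]=max(VV[1],msg_vec) then VV[1][1]++ -> VV[1]=[4, 1, 3, 0]
Event 7: LOCAL 0: VV[0][0]++ -> VV[0]=[5, 0, 3, 0]
Event 8: SEND 3->0: VV[3][3]++ -> VV[3]=[0, 0, 0, 2], msg_vec=[0, 0, 0, 2]; VV[0]=max(VV[0],msg_vec) then VV[0][0]++ -> VV[0]=[6, 0, 3, 2]
Event 9: SEND 0->3: VV[0][0]++ -> VV[0]=[7, 0, 3, 2], msg_vec=[7, 0, 3, 2]; VV[3]=max(VV[3],msg_vec) then VV[3][3]++ -> VV[3]=[7, 0, 3, 3]
Event 6 stamp: [4, 0, 3, 0]
Event 7 stamp: [5, 0, 3, 0]
[4, 0, 3, 0] <= [5, 0, 3, 0]? True
[5, 0, 3, 0] <= [4, 0, 3, 0]? False
Relation: before

Answer: before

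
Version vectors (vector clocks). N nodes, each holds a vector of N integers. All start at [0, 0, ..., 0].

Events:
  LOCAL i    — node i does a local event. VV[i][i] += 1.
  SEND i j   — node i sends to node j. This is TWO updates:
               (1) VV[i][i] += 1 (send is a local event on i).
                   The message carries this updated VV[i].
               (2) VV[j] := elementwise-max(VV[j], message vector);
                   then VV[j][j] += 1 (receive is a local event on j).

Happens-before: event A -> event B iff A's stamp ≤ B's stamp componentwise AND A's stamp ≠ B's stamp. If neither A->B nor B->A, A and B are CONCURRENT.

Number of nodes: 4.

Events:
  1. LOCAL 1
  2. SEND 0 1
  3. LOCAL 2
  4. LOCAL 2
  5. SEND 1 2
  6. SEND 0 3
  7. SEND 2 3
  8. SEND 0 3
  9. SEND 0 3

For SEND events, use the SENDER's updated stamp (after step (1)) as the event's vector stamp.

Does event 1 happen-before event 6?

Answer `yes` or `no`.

Initial: VV[0]=[0, 0, 0, 0]
Initial: VV[1]=[0, 0, 0, 0]
Initial: VV[2]=[0, 0, 0, 0]
Initial: VV[3]=[0, 0, 0, 0]
Event 1: LOCAL 1: VV[1][1]++ -> VV[1]=[0, 1, 0, 0]
Event 2: SEND 0->1: VV[0][0]++ -> VV[0]=[1, 0, 0, 0], msg_vec=[1, 0, 0, 0]; VV[1]=max(VV[1],msg_vec) then VV[1][1]++ -> VV[1]=[1, 2, 0, 0]
Event 3: LOCAL 2: VV[2][2]++ -> VV[2]=[0, 0, 1, 0]
Event 4: LOCAL 2: VV[2][2]++ -> VV[2]=[0, 0, 2, 0]
Event 5: SEND 1->2: VV[1][1]++ -> VV[1]=[1, 3, 0, 0], msg_vec=[1, 3, 0, 0]; VV[2]=max(VV[2],msg_vec) then VV[2][2]++ -> VV[2]=[1, 3, 3, 0]
Event 6: SEND 0->3: VV[0][0]++ -> VV[0]=[2, 0, 0, 0], msg_vec=[2, 0, 0, 0]; VV[3]=max(VV[3],msg_vec) then VV[3][3]++ -> VV[3]=[2, 0, 0, 1]
Event 7: SEND 2->3: VV[2][2]++ -> VV[2]=[1, 3, 4, 0], msg_vec=[1, 3, 4, 0]; VV[3]=max(VV[3],msg_vec) then VV[3][3]++ -> VV[3]=[2, 3, 4, 2]
Event 8: SEND 0->3: VV[0][0]++ -> VV[0]=[3, 0, 0, 0], msg_vec=[3, 0, 0, 0]; VV[3]=max(VV[3],msg_vec) then VV[3][3]++ -> VV[3]=[3, 3, 4, 3]
Event 9: SEND 0->3: VV[0][0]++ -> VV[0]=[4, 0, 0, 0], msg_vec=[4, 0, 0, 0]; VV[3]=max(VV[3],msg_vec) then VV[3][3]++ -> VV[3]=[4, 3, 4, 4]
Event 1 stamp: [0, 1, 0, 0]
Event 6 stamp: [2, 0, 0, 0]
[0, 1, 0, 0] <= [2, 0, 0, 0]? False. Equal? False. Happens-before: False

Answer: no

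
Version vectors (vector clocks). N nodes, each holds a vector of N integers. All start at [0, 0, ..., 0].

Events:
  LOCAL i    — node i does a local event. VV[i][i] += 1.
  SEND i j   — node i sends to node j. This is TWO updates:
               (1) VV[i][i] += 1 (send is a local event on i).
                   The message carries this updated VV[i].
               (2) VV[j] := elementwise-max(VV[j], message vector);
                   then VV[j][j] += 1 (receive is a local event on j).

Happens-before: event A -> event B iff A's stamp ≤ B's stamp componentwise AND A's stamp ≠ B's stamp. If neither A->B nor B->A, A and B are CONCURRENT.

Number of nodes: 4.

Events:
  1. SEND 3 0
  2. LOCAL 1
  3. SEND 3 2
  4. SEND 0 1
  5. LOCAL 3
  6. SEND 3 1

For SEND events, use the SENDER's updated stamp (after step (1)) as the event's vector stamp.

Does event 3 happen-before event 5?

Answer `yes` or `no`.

Answer: yes

Derivation:
Initial: VV[0]=[0, 0, 0, 0]
Initial: VV[1]=[0, 0, 0, 0]
Initial: VV[2]=[0, 0, 0, 0]
Initial: VV[3]=[0, 0, 0, 0]
Event 1: SEND 3->0: VV[3][3]++ -> VV[3]=[0, 0, 0, 1], msg_vec=[0, 0, 0, 1]; VV[0]=max(VV[0],msg_vec) then VV[0][0]++ -> VV[0]=[1, 0, 0, 1]
Event 2: LOCAL 1: VV[1][1]++ -> VV[1]=[0, 1, 0, 0]
Event 3: SEND 3->2: VV[3][3]++ -> VV[3]=[0, 0, 0, 2], msg_vec=[0, 0, 0, 2]; VV[2]=max(VV[2],msg_vec) then VV[2][2]++ -> VV[2]=[0, 0, 1, 2]
Event 4: SEND 0->1: VV[0][0]++ -> VV[0]=[2, 0, 0, 1], msg_vec=[2, 0, 0, 1]; VV[1]=max(VV[1],msg_vec) then VV[1][1]++ -> VV[1]=[2, 2, 0, 1]
Event 5: LOCAL 3: VV[3][3]++ -> VV[3]=[0, 0, 0, 3]
Event 6: SEND 3->1: VV[3][3]++ -> VV[3]=[0, 0, 0, 4], msg_vec=[0, 0, 0, 4]; VV[1]=max(VV[1],msg_vec) then VV[1][1]++ -> VV[1]=[2, 3, 0, 4]
Event 3 stamp: [0, 0, 0, 2]
Event 5 stamp: [0, 0, 0, 3]
[0, 0, 0, 2] <= [0, 0, 0, 3]? True. Equal? False. Happens-before: True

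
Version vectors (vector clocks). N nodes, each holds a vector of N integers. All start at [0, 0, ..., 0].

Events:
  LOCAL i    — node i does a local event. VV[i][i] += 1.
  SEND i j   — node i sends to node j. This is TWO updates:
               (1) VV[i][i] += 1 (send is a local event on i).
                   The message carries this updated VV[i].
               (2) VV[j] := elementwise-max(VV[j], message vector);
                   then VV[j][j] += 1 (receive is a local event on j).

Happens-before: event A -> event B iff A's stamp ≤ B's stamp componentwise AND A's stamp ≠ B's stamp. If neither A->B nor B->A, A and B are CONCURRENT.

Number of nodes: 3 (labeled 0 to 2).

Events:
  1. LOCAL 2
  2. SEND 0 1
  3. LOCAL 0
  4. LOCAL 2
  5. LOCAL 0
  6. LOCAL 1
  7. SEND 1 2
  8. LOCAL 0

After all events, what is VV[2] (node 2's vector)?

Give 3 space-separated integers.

Answer: 1 3 3

Derivation:
Initial: VV[0]=[0, 0, 0]
Initial: VV[1]=[0, 0, 0]
Initial: VV[2]=[0, 0, 0]
Event 1: LOCAL 2: VV[2][2]++ -> VV[2]=[0, 0, 1]
Event 2: SEND 0->1: VV[0][0]++ -> VV[0]=[1, 0, 0], msg_vec=[1, 0, 0]; VV[1]=max(VV[1],msg_vec) then VV[1][1]++ -> VV[1]=[1, 1, 0]
Event 3: LOCAL 0: VV[0][0]++ -> VV[0]=[2, 0, 0]
Event 4: LOCAL 2: VV[2][2]++ -> VV[2]=[0, 0, 2]
Event 5: LOCAL 0: VV[0][0]++ -> VV[0]=[3, 0, 0]
Event 6: LOCAL 1: VV[1][1]++ -> VV[1]=[1, 2, 0]
Event 7: SEND 1->2: VV[1][1]++ -> VV[1]=[1, 3, 0], msg_vec=[1, 3, 0]; VV[2]=max(VV[2],msg_vec) then VV[2][2]++ -> VV[2]=[1, 3, 3]
Event 8: LOCAL 0: VV[0][0]++ -> VV[0]=[4, 0, 0]
Final vectors: VV[0]=[4, 0, 0]; VV[1]=[1, 3, 0]; VV[2]=[1, 3, 3]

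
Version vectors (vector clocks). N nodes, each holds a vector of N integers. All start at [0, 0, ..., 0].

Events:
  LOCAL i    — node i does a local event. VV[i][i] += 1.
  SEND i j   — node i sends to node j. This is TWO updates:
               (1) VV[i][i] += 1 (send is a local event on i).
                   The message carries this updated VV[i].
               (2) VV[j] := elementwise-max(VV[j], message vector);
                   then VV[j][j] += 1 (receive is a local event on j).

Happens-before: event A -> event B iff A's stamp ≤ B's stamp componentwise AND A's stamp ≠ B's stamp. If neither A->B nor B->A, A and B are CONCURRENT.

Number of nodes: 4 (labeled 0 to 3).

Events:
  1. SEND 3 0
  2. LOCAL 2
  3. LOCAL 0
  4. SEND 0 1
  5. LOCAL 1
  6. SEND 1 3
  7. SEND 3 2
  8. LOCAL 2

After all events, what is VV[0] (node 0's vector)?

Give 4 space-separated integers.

Initial: VV[0]=[0, 0, 0, 0]
Initial: VV[1]=[0, 0, 0, 0]
Initial: VV[2]=[0, 0, 0, 0]
Initial: VV[3]=[0, 0, 0, 0]
Event 1: SEND 3->0: VV[3][3]++ -> VV[3]=[0, 0, 0, 1], msg_vec=[0, 0, 0, 1]; VV[0]=max(VV[0],msg_vec) then VV[0][0]++ -> VV[0]=[1, 0, 0, 1]
Event 2: LOCAL 2: VV[2][2]++ -> VV[2]=[0, 0, 1, 0]
Event 3: LOCAL 0: VV[0][0]++ -> VV[0]=[2, 0, 0, 1]
Event 4: SEND 0->1: VV[0][0]++ -> VV[0]=[3, 0, 0, 1], msg_vec=[3, 0, 0, 1]; VV[1]=max(VV[1],msg_vec) then VV[1][1]++ -> VV[1]=[3, 1, 0, 1]
Event 5: LOCAL 1: VV[1][1]++ -> VV[1]=[3, 2, 0, 1]
Event 6: SEND 1->3: VV[1][1]++ -> VV[1]=[3, 3, 0, 1], msg_vec=[3, 3, 0, 1]; VV[3]=max(VV[3],msg_vec) then VV[3][3]++ -> VV[3]=[3, 3, 0, 2]
Event 7: SEND 3->2: VV[3][3]++ -> VV[3]=[3, 3, 0, 3], msg_vec=[3, 3, 0, 3]; VV[2]=max(VV[2],msg_vec) then VV[2][2]++ -> VV[2]=[3, 3, 2, 3]
Event 8: LOCAL 2: VV[2][2]++ -> VV[2]=[3, 3, 3, 3]
Final vectors: VV[0]=[3, 0, 0, 1]; VV[1]=[3, 3, 0, 1]; VV[2]=[3, 3, 3, 3]; VV[3]=[3, 3, 0, 3]

Answer: 3 0 0 1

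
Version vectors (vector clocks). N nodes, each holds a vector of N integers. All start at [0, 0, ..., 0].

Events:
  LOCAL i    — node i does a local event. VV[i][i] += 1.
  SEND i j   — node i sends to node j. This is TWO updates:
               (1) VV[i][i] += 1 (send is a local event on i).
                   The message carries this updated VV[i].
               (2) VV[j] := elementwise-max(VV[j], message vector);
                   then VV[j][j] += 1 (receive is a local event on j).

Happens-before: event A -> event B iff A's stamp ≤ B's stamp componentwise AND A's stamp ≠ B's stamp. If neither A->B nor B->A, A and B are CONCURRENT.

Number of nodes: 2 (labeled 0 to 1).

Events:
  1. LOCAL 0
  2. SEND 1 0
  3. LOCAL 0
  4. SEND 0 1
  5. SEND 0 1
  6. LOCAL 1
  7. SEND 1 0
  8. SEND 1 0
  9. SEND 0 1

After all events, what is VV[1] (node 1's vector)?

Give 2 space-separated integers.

Answer: 8 7

Derivation:
Initial: VV[0]=[0, 0]
Initial: VV[1]=[0, 0]
Event 1: LOCAL 0: VV[0][0]++ -> VV[0]=[1, 0]
Event 2: SEND 1->0: VV[1][1]++ -> VV[1]=[0, 1], msg_vec=[0, 1]; VV[0]=max(VV[0],msg_vec) then VV[0][0]++ -> VV[0]=[2, 1]
Event 3: LOCAL 0: VV[0][0]++ -> VV[0]=[3, 1]
Event 4: SEND 0->1: VV[0][0]++ -> VV[0]=[4, 1], msg_vec=[4, 1]; VV[1]=max(VV[1],msg_vec) then VV[1][1]++ -> VV[1]=[4, 2]
Event 5: SEND 0->1: VV[0][0]++ -> VV[0]=[5, 1], msg_vec=[5, 1]; VV[1]=max(VV[1],msg_vec) then VV[1][1]++ -> VV[1]=[5, 3]
Event 6: LOCAL 1: VV[1][1]++ -> VV[1]=[5, 4]
Event 7: SEND 1->0: VV[1][1]++ -> VV[1]=[5, 5], msg_vec=[5, 5]; VV[0]=max(VV[0],msg_vec) then VV[0][0]++ -> VV[0]=[6, 5]
Event 8: SEND 1->0: VV[1][1]++ -> VV[1]=[5, 6], msg_vec=[5, 6]; VV[0]=max(VV[0],msg_vec) then VV[0][0]++ -> VV[0]=[7, 6]
Event 9: SEND 0->1: VV[0][0]++ -> VV[0]=[8, 6], msg_vec=[8, 6]; VV[1]=max(VV[1],msg_vec) then VV[1][1]++ -> VV[1]=[8, 7]
Final vectors: VV[0]=[8, 6]; VV[1]=[8, 7]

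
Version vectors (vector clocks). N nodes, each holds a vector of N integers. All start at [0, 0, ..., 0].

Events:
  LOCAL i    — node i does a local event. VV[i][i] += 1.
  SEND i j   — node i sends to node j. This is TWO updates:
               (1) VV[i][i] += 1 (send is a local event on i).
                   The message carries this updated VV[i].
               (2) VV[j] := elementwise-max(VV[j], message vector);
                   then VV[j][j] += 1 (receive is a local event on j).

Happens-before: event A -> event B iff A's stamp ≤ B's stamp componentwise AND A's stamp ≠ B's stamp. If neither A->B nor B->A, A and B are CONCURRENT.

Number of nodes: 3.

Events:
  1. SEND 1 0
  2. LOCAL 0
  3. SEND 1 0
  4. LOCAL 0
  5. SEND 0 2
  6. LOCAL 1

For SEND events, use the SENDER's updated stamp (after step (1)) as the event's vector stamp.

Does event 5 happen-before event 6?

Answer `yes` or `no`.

Initial: VV[0]=[0, 0, 0]
Initial: VV[1]=[0, 0, 0]
Initial: VV[2]=[0, 0, 0]
Event 1: SEND 1->0: VV[1][1]++ -> VV[1]=[0, 1, 0], msg_vec=[0, 1, 0]; VV[0]=max(VV[0],msg_vec) then VV[0][0]++ -> VV[0]=[1, 1, 0]
Event 2: LOCAL 0: VV[0][0]++ -> VV[0]=[2, 1, 0]
Event 3: SEND 1->0: VV[1][1]++ -> VV[1]=[0, 2, 0], msg_vec=[0, 2, 0]; VV[0]=max(VV[0],msg_vec) then VV[0][0]++ -> VV[0]=[3, 2, 0]
Event 4: LOCAL 0: VV[0][0]++ -> VV[0]=[4, 2, 0]
Event 5: SEND 0->2: VV[0][0]++ -> VV[0]=[5, 2, 0], msg_vec=[5, 2, 0]; VV[2]=max(VV[2],msg_vec) then VV[2][2]++ -> VV[2]=[5, 2, 1]
Event 6: LOCAL 1: VV[1][1]++ -> VV[1]=[0, 3, 0]
Event 5 stamp: [5, 2, 0]
Event 6 stamp: [0, 3, 0]
[5, 2, 0] <= [0, 3, 0]? False. Equal? False. Happens-before: False

Answer: no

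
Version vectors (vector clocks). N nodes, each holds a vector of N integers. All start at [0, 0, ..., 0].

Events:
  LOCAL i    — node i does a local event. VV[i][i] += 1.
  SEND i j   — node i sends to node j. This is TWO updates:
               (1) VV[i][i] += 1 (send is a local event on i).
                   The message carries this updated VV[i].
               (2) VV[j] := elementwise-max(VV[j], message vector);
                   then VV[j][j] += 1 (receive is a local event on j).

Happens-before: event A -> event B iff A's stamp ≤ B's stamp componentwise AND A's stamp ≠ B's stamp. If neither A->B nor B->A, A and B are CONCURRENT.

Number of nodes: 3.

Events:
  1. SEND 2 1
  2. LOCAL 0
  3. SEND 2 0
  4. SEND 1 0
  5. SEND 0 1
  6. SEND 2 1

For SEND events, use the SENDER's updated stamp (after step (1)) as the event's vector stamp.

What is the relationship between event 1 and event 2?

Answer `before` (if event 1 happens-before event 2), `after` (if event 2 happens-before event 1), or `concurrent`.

Initial: VV[0]=[0, 0, 0]
Initial: VV[1]=[0, 0, 0]
Initial: VV[2]=[0, 0, 0]
Event 1: SEND 2->1: VV[2][2]++ -> VV[2]=[0, 0, 1], msg_vec=[0, 0, 1]; VV[1]=max(VV[1],msg_vec) then VV[1][1]++ -> VV[1]=[0, 1, 1]
Event 2: LOCAL 0: VV[0][0]++ -> VV[0]=[1, 0, 0]
Event 3: SEND 2->0: VV[2][2]++ -> VV[2]=[0, 0, 2], msg_vec=[0, 0, 2]; VV[0]=max(VV[0],msg_vec) then VV[0][0]++ -> VV[0]=[2, 0, 2]
Event 4: SEND 1->0: VV[1][1]++ -> VV[1]=[0, 2, 1], msg_vec=[0, 2, 1]; VV[0]=max(VV[0],msg_vec) then VV[0][0]++ -> VV[0]=[3, 2, 2]
Event 5: SEND 0->1: VV[0][0]++ -> VV[0]=[4, 2, 2], msg_vec=[4, 2, 2]; VV[1]=max(VV[1],msg_vec) then VV[1][1]++ -> VV[1]=[4, 3, 2]
Event 6: SEND 2->1: VV[2][2]++ -> VV[2]=[0, 0, 3], msg_vec=[0, 0, 3]; VV[1]=max(VV[1],msg_vec) then VV[1][1]++ -> VV[1]=[4, 4, 3]
Event 1 stamp: [0, 0, 1]
Event 2 stamp: [1, 0, 0]
[0, 0, 1] <= [1, 0, 0]? False
[1, 0, 0] <= [0, 0, 1]? False
Relation: concurrent

Answer: concurrent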